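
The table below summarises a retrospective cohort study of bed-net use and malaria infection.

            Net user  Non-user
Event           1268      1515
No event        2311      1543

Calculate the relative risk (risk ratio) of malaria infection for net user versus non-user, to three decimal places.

Reading the table with exposure as columns: a = 1268 (Net user, case), b = 2311 (Net user, non-case), c = 1515 (Non-user, case), d = 1543.
Risk in exposed = 1268/3579 = 0.35429; risk in unexposed = 1515/3058 = 0.49542.
RR = 0.35429 / 0.49542 = 0.71513
The risk is 28% lower among the exposed than among the unexposed.

0.715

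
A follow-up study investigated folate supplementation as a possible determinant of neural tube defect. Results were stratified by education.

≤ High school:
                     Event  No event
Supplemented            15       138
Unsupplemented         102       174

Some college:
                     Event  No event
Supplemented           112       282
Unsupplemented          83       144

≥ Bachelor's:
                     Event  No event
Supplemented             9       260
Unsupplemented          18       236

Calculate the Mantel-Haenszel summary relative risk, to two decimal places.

RR_MH = Σ(aᵢ·n₀ᵢ/nᵢ) / Σ(cᵢ·n₁ᵢ/nᵢ), with n₁ᵢ = aᵢ+bᵢ (exposed), n₀ᵢ = cᵢ+dᵢ (unexposed), nᵢ = n₁ᵢ+n₀ᵢ.
Stratum 1 (≤ High school): n₁ = 153, n₀ = 276, n = 429; a·n₀/n = 15·276/429 = 9.6503; c·n₁/n = 102·153/429 = 36.3776
Stratum 2 (Some college): n₁ = 394, n₀ = 227, n = 621; a·n₀/n = 112·227/621 = 40.9404; c·n₁/n = 83·394/621 = 52.6602
Stratum 3 (≥ Bachelor's): n₁ = 269, n₀ = 254, n = 523; a·n₀/n = 9·254/523 = 4.3709; c·n₁/n = 18·269/523 = 9.2581
RR_MH = (9.6503 + 40.9404 + 4.3709) / (36.3776 + 52.6602 + 9.2581) = 54.9617 / 98.2960 = 0.55915

0.56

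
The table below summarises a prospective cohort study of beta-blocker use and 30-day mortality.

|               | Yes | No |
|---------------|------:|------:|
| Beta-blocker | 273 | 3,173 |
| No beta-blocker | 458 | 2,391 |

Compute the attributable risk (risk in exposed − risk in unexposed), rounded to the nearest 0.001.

Cells: a = 273, b = 3173, c = 458, d = 2391.
Risk in exposed = 273/3446 = 0.079222; risk in unexposed = 458/2849 = 0.160758.
Risk difference = 0.079222 − 0.160758 = -0.081536

-0.082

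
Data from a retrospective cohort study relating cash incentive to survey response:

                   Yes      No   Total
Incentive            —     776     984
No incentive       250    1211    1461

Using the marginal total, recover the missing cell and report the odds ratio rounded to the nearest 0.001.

1.298

The missing cell is in the exposed row: 984 − 776 = 208.
So a = 208, b = 776, c = 250, d = 1211.
OR = (a·d)/(b·c) = (208 × 1211) / (776 × 250) = 251888 / 194000 = 1.29839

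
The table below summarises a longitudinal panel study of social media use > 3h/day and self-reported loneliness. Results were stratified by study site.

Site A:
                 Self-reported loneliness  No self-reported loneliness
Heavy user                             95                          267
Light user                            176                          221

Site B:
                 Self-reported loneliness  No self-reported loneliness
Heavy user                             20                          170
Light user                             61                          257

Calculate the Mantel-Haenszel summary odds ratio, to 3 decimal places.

0.459

OR_MH = Σ(aᵢdᵢ/nᵢ) / Σ(bᵢcᵢ/nᵢ), where nᵢ is the stratum total.
Stratum 1 (Site A): n = 759; a·d/n = 95·221/759 = 27.6614; b·c/n = 267·176/759 = 61.9130
Stratum 2 (Site B): n = 508; a·d/n = 20·257/508 = 10.1181; b·c/n = 170·61/508 = 20.4134
OR_MH = (27.6614 + 10.1181) / (61.9130 + 20.4134) = 37.7795 / 82.3264 = 0.45890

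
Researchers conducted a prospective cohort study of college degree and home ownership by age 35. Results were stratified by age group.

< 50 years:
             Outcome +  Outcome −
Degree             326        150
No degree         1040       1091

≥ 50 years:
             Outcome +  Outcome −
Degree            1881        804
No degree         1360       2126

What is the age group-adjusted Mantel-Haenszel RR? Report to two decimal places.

RR_MH = Σ(aᵢ·n₀ᵢ/nᵢ) / Σ(cᵢ·n₁ᵢ/nᵢ), with n₁ᵢ = aᵢ+bᵢ (exposed), n₀ᵢ = cᵢ+dᵢ (unexposed), nᵢ = n₁ᵢ+n₀ᵢ.
Stratum 1 (< 50 years): n₁ = 476, n₀ = 2131, n = 2607; a·n₀/n = 326·2131/2607 = 266.4772; c·n₁/n = 1040·476/2607 = 189.8888
Stratum 2 (≥ 50 years): n₁ = 2685, n₀ = 3486, n = 6171; a·n₀/n = 1881·3486/6171 = 1062.5775; c·n₁/n = 1360·2685/6171 = 591.7355
RR_MH = (266.4772 + 1062.5775) / (189.8888 + 591.7355) = 1329.0547 / 781.6243 = 1.70038

1.70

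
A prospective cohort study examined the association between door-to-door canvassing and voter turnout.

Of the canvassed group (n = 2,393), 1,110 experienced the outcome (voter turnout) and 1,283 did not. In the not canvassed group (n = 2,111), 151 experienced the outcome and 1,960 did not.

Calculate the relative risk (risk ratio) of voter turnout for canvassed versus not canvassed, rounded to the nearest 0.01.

From the description: a = 1110, b = 1283, c = 151, d = 1960.
Risk in exposed = 1110/2393 = 0.46385; risk in unexposed = 151/2111 = 0.07153.
RR = 0.46385 / 0.07153 = 6.48473
The risk among the exposed is 6.48 times that among the unexposed.

6.48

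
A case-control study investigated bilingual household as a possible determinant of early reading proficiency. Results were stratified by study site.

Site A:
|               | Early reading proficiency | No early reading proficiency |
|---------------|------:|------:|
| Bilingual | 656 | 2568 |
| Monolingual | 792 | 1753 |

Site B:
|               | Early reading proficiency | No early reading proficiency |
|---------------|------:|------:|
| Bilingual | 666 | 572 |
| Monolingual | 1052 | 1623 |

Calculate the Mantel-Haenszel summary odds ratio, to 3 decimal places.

0.939

OR_MH = Σ(aᵢdᵢ/nᵢ) / Σ(bᵢcᵢ/nᵢ), where nᵢ is the stratum total.
Stratum 1 (Site A): n = 5769; a·d/n = 656·1753/5769 = 199.3358; b·c/n = 2568·792/5769 = 352.5491
Stratum 2 (Site B): n = 3913; a·d/n = 666·1623/3913 = 276.2377; b·c/n = 572·1052/3913 = 153.7807
OR_MH = (199.3358 + 276.2377) / (352.5491 + 153.7807) = 475.5734 / 506.3299 = 0.93926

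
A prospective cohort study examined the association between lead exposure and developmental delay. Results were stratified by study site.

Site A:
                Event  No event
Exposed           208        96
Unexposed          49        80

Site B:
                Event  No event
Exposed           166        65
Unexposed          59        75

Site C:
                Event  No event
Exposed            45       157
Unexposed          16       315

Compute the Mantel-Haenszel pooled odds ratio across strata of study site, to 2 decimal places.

OR_MH = Σ(aᵢdᵢ/nᵢ) / Σ(bᵢcᵢ/nᵢ), where nᵢ is the stratum total.
Stratum 1 (Site A): n = 433; a·d/n = 208·80/433 = 38.4296; b·c/n = 96·49/433 = 10.8637
Stratum 2 (Site B): n = 365; a·d/n = 166·75/365 = 34.1096; b·c/n = 65·59/365 = 10.5068
Stratum 3 (Site C): n = 533; a·d/n = 45·315/533 = 26.5947; b·c/n = 157·16/533 = 4.7129
OR_MH = (38.4296 + 34.1096 + 26.5947) / (10.8637 + 10.5068 + 4.7129) = 99.1339 / 26.0835 = 3.80063

3.80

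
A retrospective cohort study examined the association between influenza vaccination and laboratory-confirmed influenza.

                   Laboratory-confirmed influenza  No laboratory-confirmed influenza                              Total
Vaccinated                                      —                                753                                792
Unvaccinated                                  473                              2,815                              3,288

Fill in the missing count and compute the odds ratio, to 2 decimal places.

The missing cell is in the exposed row: 792 − 753 = 39.
So a = 39, b = 753, c = 473, d = 2815.
OR = (a·d)/(b·c) = (39 × 2815) / (753 × 473) = 109785 / 356169 = 0.30824

0.31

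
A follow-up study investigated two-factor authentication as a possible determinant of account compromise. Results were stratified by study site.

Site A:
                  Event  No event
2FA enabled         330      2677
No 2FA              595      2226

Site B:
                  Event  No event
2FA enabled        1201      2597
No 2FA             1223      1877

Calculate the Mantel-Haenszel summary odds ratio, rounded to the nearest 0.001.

0.617

OR_MH = Σ(aᵢdᵢ/nᵢ) / Σ(bᵢcᵢ/nᵢ), where nᵢ is the stratum total.
Stratum 1 (Site A): n = 5828; a·d/n = 330·2226/5828 = 126.0432; b·c/n = 2677·595/5828 = 273.3039
Stratum 2 (Site B): n = 6898; a·d/n = 1201·1877/6898 = 326.8015; b·c/n = 2597·1223/6898 = 460.4423
OR_MH = (126.0432 + 326.8015) / (273.3039 + 460.4423) = 452.8448 / 733.7462 = 0.61717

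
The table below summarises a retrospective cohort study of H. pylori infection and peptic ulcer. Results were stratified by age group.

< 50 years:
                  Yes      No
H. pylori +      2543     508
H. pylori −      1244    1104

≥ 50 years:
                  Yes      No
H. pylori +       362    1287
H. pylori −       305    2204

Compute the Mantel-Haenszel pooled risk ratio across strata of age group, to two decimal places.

RR_MH = Σ(aᵢ·n₀ᵢ/nᵢ) / Σ(cᵢ·n₁ᵢ/nᵢ), with n₁ᵢ = aᵢ+bᵢ (exposed), n₀ᵢ = cᵢ+dᵢ (unexposed), nᵢ = n₁ᵢ+n₀ᵢ.
Stratum 1 (< 50 years): n₁ = 3051, n₀ = 2348, n = 5399; a·n₀/n = 2543·2348/5399 = 1105.9389; c·n₁/n = 1244·3051/5399 = 702.9902
Stratum 2 (≥ 50 years): n₁ = 1649, n₀ = 2509, n = 4158; a·n₀/n = 362·2509/4158 = 218.4363; c·n₁/n = 305·1649/4158 = 120.9584
RR_MH = (1105.9389 + 218.4363) / (702.9902 + 120.9584) = 1324.3751 / 823.9486 = 1.60735

1.61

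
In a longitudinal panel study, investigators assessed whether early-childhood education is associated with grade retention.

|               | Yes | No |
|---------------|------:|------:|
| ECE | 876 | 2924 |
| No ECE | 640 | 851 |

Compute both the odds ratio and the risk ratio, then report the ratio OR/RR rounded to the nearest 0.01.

Cells: a = 876, b = 2924, c = 640, d = 851.
OR = (876·851)/(2924·640) = 745476/1871360 = 0.39836
Risk in exposed = 876/3800 = 0.23053; risk in unexposed = 640/1491 = 0.42924; RR = 0.53705
OR/RR = 0.39836 / 0.53705 = 0.74175
The outcome is not rare, so the OR lies further from 1 than the RR.

0.74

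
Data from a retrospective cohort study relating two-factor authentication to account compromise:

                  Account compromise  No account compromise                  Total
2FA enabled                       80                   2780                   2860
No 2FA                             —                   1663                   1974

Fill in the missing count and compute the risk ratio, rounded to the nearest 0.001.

0.178

The missing cell is in the unexposed row: 1974 − 1663 = 311.
So a = 80, b = 2780, c = 311, d = 1663.
RR = [a/(a+b)] / [c/(c+d)] = (80/2860) / (311/1974) = 0.02797/0.15755 = 0.17755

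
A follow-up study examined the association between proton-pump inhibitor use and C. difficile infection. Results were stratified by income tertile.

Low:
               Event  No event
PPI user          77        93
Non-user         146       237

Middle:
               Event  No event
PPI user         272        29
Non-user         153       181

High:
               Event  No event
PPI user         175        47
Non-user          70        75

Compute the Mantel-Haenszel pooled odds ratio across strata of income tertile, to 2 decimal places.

3.61

OR_MH = Σ(aᵢdᵢ/nᵢ) / Σ(bᵢcᵢ/nᵢ), where nᵢ is the stratum total.
Stratum 1 (Low): n = 553; a·d/n = 77·237/553 = 33.0000; b·c/n = 93·146/553 = 24.5533
Stratum 2 (Middle): n = 635; a·d/n = 272·181/635 = 77.5307; b·c/n = 29·153/635 = 6.9874
Stratum 3 (High): n = 367; a·d/n = 175·75/367 = 35.7629; b·c/n = 47·70/367 = 8.9646
OR_MH = (33.0000 + 77.5307 + 35.7629) / (24.5533 + 6.9874 + 8.9646) = 146.2937 / 40.5053 = 3.61171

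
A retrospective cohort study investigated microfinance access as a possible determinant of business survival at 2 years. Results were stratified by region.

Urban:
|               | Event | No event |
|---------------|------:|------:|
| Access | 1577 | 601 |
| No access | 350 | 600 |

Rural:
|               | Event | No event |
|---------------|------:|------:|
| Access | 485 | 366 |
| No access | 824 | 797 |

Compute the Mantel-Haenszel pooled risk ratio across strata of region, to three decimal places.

RR_MH = Σ(aᵢ·n₀ᵢ/nᵢ) / Σ(cᵢ·n₁ᵢ/nᵢ), with n₁ᵢ = aᵢ+bᵢ (exposed), n₀ᵢ = cᵢ+dᵢ (unexposed), nᵢ = n₁ᵢ+n₀ᵢ.
Stratum 1 (Urban): n₁ = 2178, n₀ = 950, n = 3128; a·n₀/n = 1577·950/3128 = 478.9482; c·n₁/n = 350·2178/3128 = 243.7020
Stratum 2 (Rural): n₁ = 851, n₀ = 1621, n = 2472; a·n₀/n = 485·1621/2472 = 318.0360; c·n₁/n = 824·851/2472 = 283.6667
RR_MH = (478.9482 + 318.0360) / (243.7020 + 283.6667) = 796.9842 / 527.3687 = 1.51125

1.511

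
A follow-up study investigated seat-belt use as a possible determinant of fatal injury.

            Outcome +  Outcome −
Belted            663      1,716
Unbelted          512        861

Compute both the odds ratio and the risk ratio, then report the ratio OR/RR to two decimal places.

0.87

Cells: a = 663, b = 1716, c = 512, d = 861.
OR = (663·861)/(1716·512) = 570843/878592 = 0.64972
Risk in exposed = 663/2379 = 0.27869; risk in unexposed = 512/1373 = 0.37291; RR = 0.74734
OR/RR = 0.64972 / 0.74734 = 0.86938
The outcome is not rare, so the OR lies further from 1 than the RR.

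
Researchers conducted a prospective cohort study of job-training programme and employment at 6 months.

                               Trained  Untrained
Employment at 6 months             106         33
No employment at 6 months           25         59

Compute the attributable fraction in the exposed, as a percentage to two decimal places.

Reading the table with exposure as columns: a = 106 (Trained, case), b = 25 (Trained, non-case), c = 33 (Untrained, case), d = 59.
Risk in exposed = 106/131 = 0.80916; risk in unexposed = 33/92 = 0.35870.
RR = 0.80916/0.35870 = 2.25584
AR% = (RR − 1)/RR × 100 = (2.25584 − 1)/2.25584 × 100 = 55.6706%

55.67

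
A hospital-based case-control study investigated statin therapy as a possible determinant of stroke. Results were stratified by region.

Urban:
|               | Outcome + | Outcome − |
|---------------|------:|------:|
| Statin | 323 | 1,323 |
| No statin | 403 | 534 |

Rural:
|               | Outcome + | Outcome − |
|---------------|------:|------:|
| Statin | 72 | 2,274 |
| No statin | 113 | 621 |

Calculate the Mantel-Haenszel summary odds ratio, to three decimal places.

OR_MH = Σ(aᵢdᵢ/nᵢ) / Σ(bᵢcᵢ/nᵢ), where nᵢ is the stratum total.
Stratum 1 (Urban): n = 2583; a·d/n = 323·534/2583 = 66.7758; b·c/n = 1323·403/2583 = 206.4146
Stratum 2 (Rural): n = 3080; a·d/n = 72·621/3080 = 14.5169; b·c/n = 2274·113/3080 = 83.4292
OR_MH = (66.7758 + 14.5169) / (206.4146 + 83.4292) = 81.2927 / 289.8439 = 0.28047

0.280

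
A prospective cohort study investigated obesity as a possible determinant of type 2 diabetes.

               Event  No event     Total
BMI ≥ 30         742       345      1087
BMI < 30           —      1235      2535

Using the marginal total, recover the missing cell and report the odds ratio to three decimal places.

2.043

The missing cell is in the unexposed row: 2535 − 1235 = 1300.
So a = 742, b = 345, c = 1300, d = 1235.
OR = (a·d)/(b·c) = (742 × 1235) / (345 × 1300) = 916370 / 448500 = 2.04319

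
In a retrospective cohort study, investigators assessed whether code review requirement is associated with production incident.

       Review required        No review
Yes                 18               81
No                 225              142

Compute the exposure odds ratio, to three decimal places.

Reading the table with exposure as columns: a = 18 (Review required, case), b = 225 (Review required, non-case), c = 81 (No review, case), d = 142.
OR = (a·d)/(b·c) = (18 × 142) / (225 × 81) = 2556 / 18225 = 0.14025
Exposure is associated with lower odds of production incident (OR = 0.14 < 1).

0.140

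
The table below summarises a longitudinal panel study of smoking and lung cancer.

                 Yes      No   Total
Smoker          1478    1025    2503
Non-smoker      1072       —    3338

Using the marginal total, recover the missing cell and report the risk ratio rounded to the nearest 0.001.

The missing cell is in the unexposed row: 3338 − 1072 = 2266.
So a = 1478, b = 1025, c = 1072, d = 2266.
RR = [a/(a+b)] / [c/(c+d)] = (1478/2503) / (1072/3338) = 0.59049/0.32115 = 1.83868

1.839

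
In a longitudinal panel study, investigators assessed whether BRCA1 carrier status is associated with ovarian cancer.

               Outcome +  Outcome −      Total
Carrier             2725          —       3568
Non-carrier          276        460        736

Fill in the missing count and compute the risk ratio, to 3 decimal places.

2.037

The missing cell is in the exposed row: 3568 − 2725 = 843.
So a = 2725, b = 843, c = 276, d = 460.
RR = [a/(a+b)] / [c/(c+d)] = (2725/3568) / (276/736) = 0.76373/0.37500 = 2.03662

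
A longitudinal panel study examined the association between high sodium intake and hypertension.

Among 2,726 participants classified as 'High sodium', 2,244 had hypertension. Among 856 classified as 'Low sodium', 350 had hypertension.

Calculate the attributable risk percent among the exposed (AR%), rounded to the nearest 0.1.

From the description: a = 2244, b = 482, c = 350, d = 506.
Risk in exposed = 2244/2726 = 0.82318; risk in unexposed = 350/856 = 0.40888.
RR = 0.82318/0.40888 = 2.01327
AR% = (RR − 1)/RR × 100 = (2.01327 − 1)/2.01327 × 100 = 50.3296%

50.3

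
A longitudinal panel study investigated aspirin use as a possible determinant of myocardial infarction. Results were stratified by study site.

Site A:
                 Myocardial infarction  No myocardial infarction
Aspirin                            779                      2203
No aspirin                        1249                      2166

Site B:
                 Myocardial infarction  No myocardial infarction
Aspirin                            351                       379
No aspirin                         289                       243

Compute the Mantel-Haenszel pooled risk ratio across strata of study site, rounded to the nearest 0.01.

RR_MH = Σ(aᵢ·n₀ᵢ/nᵢ) / Σ(cᵢ·n₁ᵢ/nᵢ), with n₁ᵢ = aᵢ+bᵢ (exposed), n₀ᵢ = cᵢ+dᵢ (unexposed), nᵢ = n₁ᵢ+n₀ᵢ.
Stratum 1 (Site A): n₁ = 2982, n₀ = 3415, n = 6397; a·n₀/n = 779·3415/6397 = 415.8645; c·n₁/n = 1249·2982/6397 = 582.2289
Stratum 2 (Site B): n₁ = 730, n₀ = 532, n = 1262; a·n₀/n = 351·532/1262 = 147.9651; c·n₁/n = 289·730/1262 = 167.1712
RR_MH = (415.8645 + 147.9651) / (582.2289 + 167.1712) = 563.8296 / 749.4000 = 0.75237

0.75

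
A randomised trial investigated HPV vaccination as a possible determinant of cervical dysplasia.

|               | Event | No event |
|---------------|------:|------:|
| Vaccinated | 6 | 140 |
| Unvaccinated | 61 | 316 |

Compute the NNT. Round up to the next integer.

Risk in treated group = 6/146 = 0.04110; risk in control = 61/377 = 0.16180.
Absolute risk reduction = 0.16180 − 0.04110 = 0.12071
NNT = 1 / ARR = 1 / 0.12071 = 8.284 → round up → 9

9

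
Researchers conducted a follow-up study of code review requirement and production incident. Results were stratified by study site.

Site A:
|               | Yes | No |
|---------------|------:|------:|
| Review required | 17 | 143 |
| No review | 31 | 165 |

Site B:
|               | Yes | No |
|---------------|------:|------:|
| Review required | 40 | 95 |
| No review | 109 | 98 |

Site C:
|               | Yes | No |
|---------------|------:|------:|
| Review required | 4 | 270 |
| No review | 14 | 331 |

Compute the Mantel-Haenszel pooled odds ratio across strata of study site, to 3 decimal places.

0.440

OR_MH = Σ(aᵢdᵢ/nᵢ) / Σ(bᵢcᵢ/nᵢ), where nᵢ is the stratum total.
Stratum 1 (Site A): n = 356; a·d/n = 17·165/356 = 7.8792; b·c/n = 143·31/356 = 12.4522
Stratum 2 (Site B): n = 342; a·d/n = 40·98/342 = 11.4620; b·c/n = 95·109/342 = 30.2778
Stratum 3 (Site C): n = 619; a·d/n = 4·331/619 = 2.1389; b·c/n = 270·14/619 = 6.1066
OR_MH = (7.8792 + 11.4620 + 2.1389) / (12.4522 + 30.2778 + 6.1066) = 21.4801 / 48.8366 = 0.43984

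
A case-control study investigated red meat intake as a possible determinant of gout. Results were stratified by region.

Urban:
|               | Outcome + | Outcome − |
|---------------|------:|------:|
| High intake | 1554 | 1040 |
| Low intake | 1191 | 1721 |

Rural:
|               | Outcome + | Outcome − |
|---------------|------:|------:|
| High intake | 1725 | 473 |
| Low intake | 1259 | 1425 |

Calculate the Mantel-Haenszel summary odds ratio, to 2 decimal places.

2.85

OR_MH = Σ(aᵢdᵢ/nᵢ) / Σ(bᵢcᵢ/nᵢ), where nᵢ is the stratum total.
Stratum 1 (Urban): n = 5506; a·d/n = 1554·1721/5506 = 485.7308; b·c/n = 1040·1191/5506 = 224.9619
Stratum 2 (Rural): n = 4882; a·d/n = 1725·1425/4882 = 503.5078; b·c/n = 473·1259/4882 = 121.9801
OR_MH = (485.7308 + 503.5078) / (224.9619 + 121.9801) = 989.2386 / 346.9420 = 2.85131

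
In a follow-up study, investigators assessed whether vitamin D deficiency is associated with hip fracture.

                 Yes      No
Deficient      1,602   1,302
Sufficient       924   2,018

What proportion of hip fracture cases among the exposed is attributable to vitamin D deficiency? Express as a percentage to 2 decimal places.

Cells: a = 1602, b = 1302, c = 924, d = 2018.
Risk in exposed = 1602/2904 = 0.55165; risk in unexposed = 924/2942 = 0.31407.
RR = 0.55165/0.31407 = 1.75645
AR% = (RR − 1)/RR × 100 = (1.75645 − 1)/1.75645 × 100 = 43.0671%

43.07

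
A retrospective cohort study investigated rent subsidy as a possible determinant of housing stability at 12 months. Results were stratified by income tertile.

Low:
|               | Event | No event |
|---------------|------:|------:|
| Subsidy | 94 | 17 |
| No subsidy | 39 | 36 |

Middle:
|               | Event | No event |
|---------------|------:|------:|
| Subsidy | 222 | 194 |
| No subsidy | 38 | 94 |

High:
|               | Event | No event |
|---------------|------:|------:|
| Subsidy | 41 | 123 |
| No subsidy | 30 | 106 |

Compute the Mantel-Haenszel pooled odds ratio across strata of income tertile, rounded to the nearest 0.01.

OR_MH = Σ(aᵢdᵢ/nᵢ) / Σ(bᵢcᵢ/nᵢ), where nᵢ is the stratum total.
Stratum 1 (Low): n = 186; a·d/n = 94·36/186 = 18.1935; b·c/n = 17·39/186 = 3.5645
Stratum 2 (Middle): n = 548; a·d/n = 222·94/548 = 38.0803; b·c/n = 194·38/548 = 13.4526
Stratum 3 (High): n = 300; a·d/n = 41·106/300 = 14.4867; b·c/n = 123·30/300 = 12.3000
OR_MH = (18.1935 + 38.0803 + 14.4867) / (3.5645 + 13.4526 + 12.3000) = 70.7605 / 29.3171 = 2.41363

2.41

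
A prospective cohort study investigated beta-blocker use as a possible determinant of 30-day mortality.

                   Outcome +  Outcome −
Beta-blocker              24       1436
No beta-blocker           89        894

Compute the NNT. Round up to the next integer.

Risk in treated group = 24/1460 = 0.01644; risk in control = 89/983 = 0.09054.
Absolute risk reduction = 0.09054 − 0.01644 = 0.07410
NNT = 1 / ARR = 1 / 0.07410 = 13.495 → round up → 14

14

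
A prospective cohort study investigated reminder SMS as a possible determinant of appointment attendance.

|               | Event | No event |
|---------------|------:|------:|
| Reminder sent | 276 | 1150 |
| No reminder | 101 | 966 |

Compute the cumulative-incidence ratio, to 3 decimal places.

2.045

Cells: a = 276, b = 1150, c = 101, d = 966.
Risk in exposed = 276/1426 = 0.19355; risk in unexposed = 101/1067 = 0.09466.
RR = 0.19355 / 0.09466 = 2.04471
The risk among the exposed is 2.04 times that among the unexposed.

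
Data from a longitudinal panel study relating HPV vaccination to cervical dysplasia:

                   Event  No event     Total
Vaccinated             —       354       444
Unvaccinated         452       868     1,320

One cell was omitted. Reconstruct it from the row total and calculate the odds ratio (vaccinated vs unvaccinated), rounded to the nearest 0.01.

The missing cell is in the exposed row: 444 − 354 = 90.
So a = 90, b = 354, c = 452, d = 868.
OR = (a·d)/(b·c) = (90 × 868) / (354 × 452) = 78120 / 160008 = 0.48823

0.49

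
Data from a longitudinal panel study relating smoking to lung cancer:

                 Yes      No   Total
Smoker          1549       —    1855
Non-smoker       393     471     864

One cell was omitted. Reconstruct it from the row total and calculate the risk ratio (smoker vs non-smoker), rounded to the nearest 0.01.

1.84

The missing cell is in the exposed row: 1855 − 1549 = 306.
So a = 1549, b = 306, c = 393, d = 471.
RR = [a/(a+b)] / [c/(c+d)] = (1549/1855) / (393/864) = 0.83504/0.45486 = 1.83581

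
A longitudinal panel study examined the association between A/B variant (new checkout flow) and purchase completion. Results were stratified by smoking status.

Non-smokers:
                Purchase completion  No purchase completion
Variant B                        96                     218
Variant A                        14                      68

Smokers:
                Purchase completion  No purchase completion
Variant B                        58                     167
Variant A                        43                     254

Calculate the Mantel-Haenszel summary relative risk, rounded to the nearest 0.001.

1.784

RR_MH = Σ(aᵢ·n₀ᵢ/nᵢ) / Σ(cᵢ·n₁ᵢ/nᵢ), with n₁ᵢ = aᵢ+bᵢ (exposed), n₀ᵢ = cᵢ+dᵢ (unexposed), nᵢ = n₁ᵢ+n₀ᵢ.
Stratum 1 (Non-smokers): n₁ = 314, n₀ = 82, n = 396; a·n₀/n = 96·82/396 = 19.8788; c·n₁/n = 14·314/396 = 11.1010
Stratum 2 (Smokers): n₁ = 225, n₀ = 297, n = 522; a·n₀/n = 58·297/522 = 33.0000; c·n₁/n = 43·225/522 = 18.5345
RR_MH = (19.8788 + 33.0000) / (11.1010 + 18.5345) = 52.8788 / 29.6355 = 1.78431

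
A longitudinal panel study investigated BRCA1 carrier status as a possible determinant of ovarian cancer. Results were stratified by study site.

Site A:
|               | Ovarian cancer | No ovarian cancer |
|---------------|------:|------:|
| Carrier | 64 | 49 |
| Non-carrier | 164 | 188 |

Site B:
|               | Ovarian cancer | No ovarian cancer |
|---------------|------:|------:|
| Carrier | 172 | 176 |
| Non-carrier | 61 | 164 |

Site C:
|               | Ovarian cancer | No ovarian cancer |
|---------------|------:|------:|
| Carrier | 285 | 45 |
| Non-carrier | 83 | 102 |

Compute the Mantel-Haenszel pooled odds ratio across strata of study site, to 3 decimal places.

3.040

OR_MH = Σ(aᵢdᵢ/nᵢ) / Σ(bᵢcᵢ/nᵢ), where nᵢ is the stratum total.
Stratum 1 (Site A): n = 465; a·d/n = 64·188/465 = 25.8753; b·c/n = 49·164/465 = 17.2817
Stratum 2 (Site B): n = 573; a·d/n = 172·164/573 = 49.2286; b·c/n = 176·61/573 = 18.7365
Stratum 3 (Site C): n = 515; a·d/n = 285·102/515 = 56.4466; b·c/n = 45·83/515 = 7.2524
OR_MH = (25.8753 + 49.2286 + 56.4466) / (17.2817 + 18.7365 + 7.2524) = 131.5505 / 43.2706 = 3.04018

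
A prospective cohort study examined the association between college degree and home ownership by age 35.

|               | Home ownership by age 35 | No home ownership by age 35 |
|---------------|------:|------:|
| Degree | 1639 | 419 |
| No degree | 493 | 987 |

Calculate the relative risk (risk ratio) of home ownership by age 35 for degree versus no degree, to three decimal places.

2.391

Cells: a = 1639, b = 419, c = 493, d = 987.
Risk in exposed = 1639/2058 = 0.79640; risk in unexposed = 493/1480 = 0.33311.
RR = 0.79640 / 0.33311 = 2.39083
The risk among the exposed is 2.39 times that among the unexposed.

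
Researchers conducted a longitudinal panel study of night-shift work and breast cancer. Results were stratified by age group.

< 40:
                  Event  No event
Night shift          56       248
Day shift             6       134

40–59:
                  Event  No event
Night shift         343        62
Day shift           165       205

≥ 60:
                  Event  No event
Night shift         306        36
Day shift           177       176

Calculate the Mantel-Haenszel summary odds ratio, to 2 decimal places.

7.20

OR_MH = Σ(aᵢdᵢ/nᵢ) / Σ(bᵢcᵢ/nᵢ), where nᵢ is the stratum total.
Stratum 1 (< 40): n = 444; a·d/n = 56·134/444 = 16.9009; b·c/n = 248·6/444 = 3.3514
Stratum 2 (40–59): n = 775; a·d/n = 343·205/775 = 90.7290; b·c/n = 62·165/775 = 13.2000
Stratum 3 (≥ 60): n = 695; a·d/n = 306·176/695 = 77.4906; b·c/n = 36·177/695 = 9.1683
OR_MH = (16.9009 + 90.7290 + 77.4906) / (3.3514 + 13.2000 + 9.1683) = 185.1206 / 25.7197 = 7.19762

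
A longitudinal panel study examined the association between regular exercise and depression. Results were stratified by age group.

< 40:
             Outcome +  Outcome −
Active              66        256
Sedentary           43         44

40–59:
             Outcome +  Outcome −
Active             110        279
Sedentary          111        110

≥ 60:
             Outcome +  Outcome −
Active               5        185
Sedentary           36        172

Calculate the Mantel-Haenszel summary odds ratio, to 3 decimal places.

OR_MH = Σ(aᵢdᵢ/nᵢ) / Σ(bᵢcᵢ/nᵢ), where nᵢ is the stratum total.
Stratum 1 (< 40): n = 409; a·d/n = 66·44/409 = 7.1002; b·c/n = 256·43/409 = 26.9144
Stratum 2 (40–59): n = 610; a·d/n = 110·110/610 = 19.8361; b·c/n = 279·111/610 = 50.7689
Stratum 3 (≥ 60): n = 398; a·d/n = 5·172/398 = 2.1608; b·c/n = 185·36/398 = 16.7337
OR_MH = (7.1002 + 19.8361 + 2.1608) / (26.9144 + 50.7689 + 16.7337) = 29.0971 / 94.4169 = 0.30818

0.308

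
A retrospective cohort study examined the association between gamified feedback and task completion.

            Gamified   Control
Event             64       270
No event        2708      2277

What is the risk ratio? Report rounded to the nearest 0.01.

Reading the table with exposure as columns: a = 64 (Gamified, case), b = 2708 (Gamified, non-case), c = 270 (Control, case), d = 2277.
Risk in exposed = 64/2772 = 0.02309; risk in unexposed = 270/2547 = 0.10601.
RR = 0.02309 / 0.10601 = 0.21780
The risk is 78% lower among the exposed than among the unexposed.

0.22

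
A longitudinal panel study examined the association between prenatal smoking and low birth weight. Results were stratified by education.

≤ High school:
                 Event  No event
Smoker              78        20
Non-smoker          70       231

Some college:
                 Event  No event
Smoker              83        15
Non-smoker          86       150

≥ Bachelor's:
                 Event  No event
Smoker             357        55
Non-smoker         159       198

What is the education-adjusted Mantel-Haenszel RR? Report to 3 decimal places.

RR_MH = Σ(aᵢ·n₀ᵢ/nᵢ) / Σ(cᵢ·n₁ᵢ/nᵢ), with n₁ᵢ = aᵢ+bᵢ (exposed), n₀ᵢ = cᵢ+dᵢ (unexposed), nᵢ = n₁ᵢ+n₀ᵢ.
Stratum 1 (≤ High school): n₁ = 98, n₀ = 301, n = 399; a·n₀/n = 78·301/399 = 58.8421; c·n₁/n = 70·98/399 = 17.1930
Stratum 2 (Some college): n₁ = 98, n₀ = 236, n = 334; a·n₀/n = 83·236/334 = 58.6467; c·n₁/n = 86·98/334 = 25.2335
Stratum 3 (≥ Bachelor's): n₁ = 412, n₀ = 357, n = 769; a·n₀/n = 357·357/769 = 165.7334; c·n₁/n = 159·412/769 = 85.1860
RR_MH = (58.8421 + 58.6467 + 165.7334) / (17.1930 + 25.2335 + 85.1860) = 283.2222 / 127.6125 = 2.21939

2.219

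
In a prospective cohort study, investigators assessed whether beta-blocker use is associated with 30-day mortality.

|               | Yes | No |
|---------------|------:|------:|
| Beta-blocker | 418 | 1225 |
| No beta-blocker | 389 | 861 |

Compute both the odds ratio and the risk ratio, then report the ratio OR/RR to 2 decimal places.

0.92

Cells: a = 418, b = 1225, c = 389, d = 861.
OR = (418·861)/(1225·389) = 359898/476525 = 0.75526
Risk in exposed = 418/1643 = 0.25441; risk in unexposed = 389/1250 = 0.31120; RR = 0.81752
OR/RR = 0.75526 / 0.81752 = 0.92384
The outcome is not rare, so the OR lies further from 1 than the RR.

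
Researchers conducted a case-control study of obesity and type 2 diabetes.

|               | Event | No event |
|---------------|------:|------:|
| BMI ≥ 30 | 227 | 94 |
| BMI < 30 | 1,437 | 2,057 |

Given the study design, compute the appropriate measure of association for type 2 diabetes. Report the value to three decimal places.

3.457

Cells: a = 227, b = 94, c = 1437, d = 2057.
This is a case-control study: participants were sampled on outcome status, so risks in the source population cannot be estimated directly — relative risk is not valid here. The odds ratio is the appropriate measure.
OR = (a·d)/(b·c) = (227 × 2057) / (94 × 1437) = 466939 / 135078 = 3.45681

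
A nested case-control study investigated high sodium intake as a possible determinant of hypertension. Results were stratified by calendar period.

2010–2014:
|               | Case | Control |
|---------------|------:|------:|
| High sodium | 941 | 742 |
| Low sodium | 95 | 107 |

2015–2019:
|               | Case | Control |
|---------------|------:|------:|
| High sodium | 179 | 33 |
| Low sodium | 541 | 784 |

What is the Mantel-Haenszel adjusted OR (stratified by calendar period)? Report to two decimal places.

OR_MH = Σ(aᵢdᵢ/nᵢ) / Σ(bᵢcᵢ/nᵢ), where nᵢ is the stratum total.
Stratum 1 (2010–2014): n = 1885; a·d/n = 941·107/1885 = 53.4149; b·c/n = 742·95/1885 = 37.3952
Stratum 2 (2015–2019): n = 1537; a·d/n = 179·784/1537 = 91.3051; b·c/n = 33·541/1537 = 11.6155
OR_MH = (53.4149 + 91.3051) / (37.3952 + 11.6155) = 144.7200 / 49.0107 = 2.95282

2.95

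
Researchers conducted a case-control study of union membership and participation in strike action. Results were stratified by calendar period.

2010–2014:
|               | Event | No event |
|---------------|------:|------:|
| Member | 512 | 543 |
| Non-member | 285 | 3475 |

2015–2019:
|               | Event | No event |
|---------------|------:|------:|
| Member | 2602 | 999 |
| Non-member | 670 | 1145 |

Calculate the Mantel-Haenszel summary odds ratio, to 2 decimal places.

OR_MH = Σ(aᵢdᵢ/nᵢ) / Σ(bᵢcᵢ/nᵢ), where nᵢ is the stratum total.
Stratum 1 (2010–2014): n = 4815; a·d/n = 512·3475/4815 = 369.5119; b·c/n = 543·285/4815 = 32.1402
Stratum 2 (2015–2019): n = 5416; a·d/n = 2602·1145/5416 = 550.0905; b·c/n = 999·670/5416 = 123.5838
OR_MH = (369.5119 + 550.0905) / (32.1402 + 123.5838) = 919.6024 / 155.7240 = 5.90533

5.91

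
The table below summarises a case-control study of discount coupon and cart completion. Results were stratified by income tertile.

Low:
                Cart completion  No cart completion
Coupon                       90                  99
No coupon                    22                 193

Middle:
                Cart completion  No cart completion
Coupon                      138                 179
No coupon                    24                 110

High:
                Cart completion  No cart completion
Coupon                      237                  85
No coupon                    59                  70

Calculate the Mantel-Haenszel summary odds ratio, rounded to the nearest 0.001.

OR_MH = Σ(aᵢdᵢ/nᵢ) / Σ(bᵢcᵢ/nᵢ), where nᵢ is the stratum total.
Stratum 1 (Low): n = 404; a·d/n = 90·193/404 = 42.9950; b·c/n = 99·22/404 = 5.3911
Stratum 2 (Middle): n = 451; a·d/n = 138·110/451 = 33.6585; b·c/n = 179·24/451 = 9.5255
Stratum 3 (High): n = 451; a·d/n = 237·70/451 = 36.7849; b·c/n = 85·59/451 = 11.1197
OR_MH = (42.9950 + 33.6585 + 36.7849) / (5.3911 + 9.5255 + 11.1197) = 113.4385 / 26.0363 = 4.35693

4.357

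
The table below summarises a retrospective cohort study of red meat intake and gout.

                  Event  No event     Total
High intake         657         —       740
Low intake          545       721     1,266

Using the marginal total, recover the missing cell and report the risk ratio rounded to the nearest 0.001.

2.062

The missing cell is in the exposed row: 740 − 657 = 83.
So a = 657, b = 83, c = 545, d = 721.
RR = [a/(a+b)] / [c/(c+d)] = (657/740) / (545/1266) = 0.88784/0.43049 = 2.06239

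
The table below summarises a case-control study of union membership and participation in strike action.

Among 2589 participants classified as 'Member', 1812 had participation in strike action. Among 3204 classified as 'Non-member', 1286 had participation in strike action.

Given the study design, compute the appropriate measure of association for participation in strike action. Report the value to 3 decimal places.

From the description: a = 1812, b = 777, c = 1286, d = 1918.
This is a case-control study: participants were sampled on outcome status, so risks in the source population cannot be estimated directly — relative risk is not valid here. The odds ratio is the appropriate measure.
OR = (a·d)/(b·c) = (1812 × 1918) / (777 × 1286) = 3475416 / 999222 = 3.47812

3.478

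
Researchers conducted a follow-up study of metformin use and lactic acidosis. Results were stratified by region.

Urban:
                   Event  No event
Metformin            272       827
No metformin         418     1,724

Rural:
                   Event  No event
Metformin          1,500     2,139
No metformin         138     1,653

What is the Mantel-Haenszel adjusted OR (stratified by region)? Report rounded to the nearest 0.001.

OR_MH = Σ(aᵢdᵢ/nᵢ) / Σ(bᵢcᵢ/nᵢ), where nᵢ is the stratum total.
Stratum 1 (Urban): n = 3241; a·d/n = 272·1724/3241 = 144.6862; b·c/n = 827·418/3241 = 106.6603
Stratum 2 (Rural): n = 5430; a·d/n = 1500·1653/5430 = 456.6298; b·c/n = 2139·138/5430 = 54.3613
OR_MH = (144.6862 + 456.6298) / (106.6603 + 54.3613) = 601.3160 / 161.0216 = 3.73438

3.734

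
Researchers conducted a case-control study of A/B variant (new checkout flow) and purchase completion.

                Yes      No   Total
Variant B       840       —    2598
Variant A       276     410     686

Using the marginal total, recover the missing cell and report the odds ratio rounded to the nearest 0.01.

The missing cell is in the exposed row: 2598 − 840 = 1758.
So a = 840, b = 1758, c = 276, d = 410.
OR = (a·d)/(b·c) = (840 × 410) / (1758 × 276) = 344400 / 485208 = 0.70980

0.71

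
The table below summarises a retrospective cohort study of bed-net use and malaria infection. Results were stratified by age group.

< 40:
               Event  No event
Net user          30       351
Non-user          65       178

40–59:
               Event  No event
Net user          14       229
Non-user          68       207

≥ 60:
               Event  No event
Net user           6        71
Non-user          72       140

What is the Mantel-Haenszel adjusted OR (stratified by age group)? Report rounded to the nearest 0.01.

OR_MH = Σ(aᵢdᵢ/nᵢ) / Σ(bᵢcᵢ/nᵢ), where nᵢ is the stratum total.
Stratum 1 (< 40): n = 624; a·d/n = 30·178/624 = 8.5577; b·c/n = 351·65/624 = 36.5625
Stratum 2 (40–59): n = 518; a·d/n = 14·207/518 = 5.5946; b·c/n = 229·68/518 = 30.0618
Stratum 3 (≥ 60): n = 289; a·d/n = 6·140/289 = 2.9066; b·c/n = 71·72/289 = 17.6886
OR_MH = (8.5577 + 5.5946 + 2.9066) / (36.5625 + 30.0618 + 17.6886) = 17.0589 / 84.3129 = 0.20233

0.20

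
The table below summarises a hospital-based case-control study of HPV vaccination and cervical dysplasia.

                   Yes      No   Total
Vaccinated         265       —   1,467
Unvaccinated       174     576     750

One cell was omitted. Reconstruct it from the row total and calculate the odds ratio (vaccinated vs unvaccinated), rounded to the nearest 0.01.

0.73

The missing cell is in the exposed row: 1467 − 265 = 1202.
So a = 265, b = 1202, c = 174, d = 576.
OR = (a·d)/(b·c) = (265 × 576) / (1202 × 174) = 152640 / 209148 = 0.72982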